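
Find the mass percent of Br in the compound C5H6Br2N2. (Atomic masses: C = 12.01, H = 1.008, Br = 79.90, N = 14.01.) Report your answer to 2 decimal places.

Molar mass = 5(12.01) + 6(1.008) + 2(79.90) + 2(14.01) = 253.918 g/mol
Mass of Br per mole = 2 × 79.90 = 159.800 g
% Br = 159.800 / 253.918 × 100 = 62.93%

62.93%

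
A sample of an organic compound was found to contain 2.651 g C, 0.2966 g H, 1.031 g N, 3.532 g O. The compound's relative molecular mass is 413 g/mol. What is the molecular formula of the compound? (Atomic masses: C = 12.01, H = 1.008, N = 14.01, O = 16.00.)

C12H16N4O12

n(C) = 2.651/12.01 = 0.2207, n(H) = 0.2966/1.008 = 0.2942, n(N) = 1.031/14.01 = 0.07359, n(O) = 3.532/16.00 = 0.2208
Ratios (÷ 0.07359): C 2.999, H 3.998, N 1.000, O 3.000
≈ 3:4:1:3 → C3H4NO3
Empirical-formula mass = 102.07 g/mol
n = 413 / 102.07 = 4.05 ≈ 4
Molecular formula = (C3H4NO3)×4 = C12H16N4O12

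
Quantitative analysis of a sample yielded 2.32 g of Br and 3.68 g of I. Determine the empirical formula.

Moles — Br: 2.32 / 79.90 = 0.02904 mol; I: 3.68 / 126.90 = 0.029 mol
Ratios (÷ 0.029): Br 1.001, I 1.000
≈ 1:1 → BrI

BrI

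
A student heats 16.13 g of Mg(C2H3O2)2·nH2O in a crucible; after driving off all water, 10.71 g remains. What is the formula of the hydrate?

Mg(C2H3O2)2·4H2O

Mass of water lost = 16.13 − 10.71 = 5.42 g → 5.42 / 18.02 = 0.3008 mol H2O
Molar mass of Mg(C2H3O2)2 = 142.40 g/mol → mol Mg(C2H3O2)2 = 10.71 / 142.40 = 0.07521
n = 0.3008 / 0.07521 = 4.00 ≈ 4 → Mg(C2H3O2)2·4H2O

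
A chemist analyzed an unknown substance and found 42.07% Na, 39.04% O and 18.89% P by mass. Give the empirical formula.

Assume 100 g: 42.07 g Na, 39.04 g O, 18.89 g P.
Moles — Na: 42.07 / 22.99 = 1.83 mol; O: 39.04 / 16.00 = 2.44 mol; P: 18.89 / 30.97 = 0.6099 mol
Divide by the smallest (0.6099 mol P): Na 3.000, O 4.000, P 1.000
→ Na3O4P

Na3O4P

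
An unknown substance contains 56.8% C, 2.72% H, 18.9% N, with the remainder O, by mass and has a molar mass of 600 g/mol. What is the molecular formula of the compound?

C28H16N8O8

Assume 100 g: 56.8 g C, 2.72 g H, 18.9 g N, 21.58 g O.
n(C) = 56.8/12.01 = 4.729, n(H) = 2.72/1.008 = 2.698, n(N) = 18.9/14.01 = 1.349, n(O) = 21.58/16.00 = 1.349
Divide by the smallest (1.349 mol O): C 3.507, H 2.001, N 1.000, O 1.000
×2: C 7.01, H 4.00, N 2.00, O 2.00 → C7H4N2O2
Empirical-formula mass = 148.12 g/mol
n = 600 / 148.12 = 4.05 ≈ 4
Molecular formula = (C7H4N2O2)×4 = C28H16N8O8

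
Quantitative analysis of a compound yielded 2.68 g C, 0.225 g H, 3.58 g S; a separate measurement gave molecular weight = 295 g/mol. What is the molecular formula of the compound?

n(C) = 2.68/12.01 = 0.2231, n(H) = 0.225/1.008 = 0.2232, n(S) = 3.58/32.07 = 0.1116
Smallest is S at 0.1116 mol; normalising gives C 1.999, H 2.000, S 1.000
→ C2H2S
Empirical-formula mass = 58.11 g/mol
n = 295 / 58.11 = 5.08 ≈ 5
Molecular formula = (C2H2S)×5 = C10H10S5

C10H10S5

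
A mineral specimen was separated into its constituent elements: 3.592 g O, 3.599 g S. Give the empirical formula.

O2S

O: 3.592 g ÷ 16.00 g/mol = 0.2245 mol
S: 3.599 g ÷ 32.07 g/mol = 0.1122 mol
Smallest is S at 0.1122 mol; normalising gives O 2.000, S 1.000
→ O2S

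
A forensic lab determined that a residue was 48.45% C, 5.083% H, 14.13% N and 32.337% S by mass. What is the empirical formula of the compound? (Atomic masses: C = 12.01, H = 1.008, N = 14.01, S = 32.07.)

Assume 100 g: 48.45 g C, 5.083 g H, 14.13 g N, 32.337 g S.
n(C) = 48.45/12.01 = 4.034, n(H) = 5.083/1.008 = 5.043, n(N) = 14.13/14.01 = 1.009, n(S) = 32.337/32.07 = 1.008
Smallest is S at 1.008 mol; normalising gives C 4.001, H 5.001, N 1.000, S 1.000
≈ 4:5:1:1 → C4H5NS

C4H5NS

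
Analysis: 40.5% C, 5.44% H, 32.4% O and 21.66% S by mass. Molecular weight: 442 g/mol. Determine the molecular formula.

Assume 100 g: 40.5 g C, 5.44 g H, 32.4 g O, 21.66 g S.
n(C) = 40.5/12.01 = 3.372, n(H) = 5.44/1.008 = 5.397, n(O) = 32.4/16.00 = 2.025, n(S) = 21.66/32.07 = 0.6754
Divide by the smallest (0.6754 mol S): C 4.993, H 7.991, O 2.998, S 1.000
Ratio ≈ 5:8:3:1, so the empirical formula is C5H8O3S
Empirical-formula mass = 148.18 g/mol
n = 442 / 148.18 = 2.98 ≈ 3
Molecular formula = (C5H8O3S)×3 = C15H24O9S3

C15H24O9S3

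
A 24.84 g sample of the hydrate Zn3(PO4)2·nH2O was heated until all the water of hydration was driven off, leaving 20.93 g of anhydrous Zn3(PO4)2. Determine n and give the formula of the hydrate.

Zn3(PO4)2·4H2O

Mass of water lost = 24.84 − 20.93 = 3.91 g → 3.91 / 18.02 = 0.217 mol H2O
Molar mass of Zn3(PO4)2 = 386.08 g/mol → mol Zn3(PO4)2 = 20.93 / 386.08 = 0.05421
n = 0.217 / 0.05421 = 4.00 ≈ 4 → Zn3(PO4)2·4H2O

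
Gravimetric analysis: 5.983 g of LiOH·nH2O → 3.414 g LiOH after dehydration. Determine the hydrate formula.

Mass of water lost = 5.983 − 3.414 = 2.569 g → 2.569 / 18.02 = 0.1426 mol H2O
Molar mass of LiOH = 23.95 g/mol → mol LiOH = 3.414 / 23.95 = 0.1426
n = 0.1426 / 0.1426 = 1.00 ≈ 1 → LiOH·H2O

LiOH·H2O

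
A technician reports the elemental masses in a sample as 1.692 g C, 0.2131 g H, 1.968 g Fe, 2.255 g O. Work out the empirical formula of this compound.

n(C) = 1.692/12.01 = 0.1409, n(H) = 0.2131/1.008 = 0.2114, n(Fe) = 1.968/55.85 = 0.03524, n(O) = 2.255/16.00 = 0.1409
Smallest is Fe at 0.03524 mol; normalising gives C 3.998, H 6.000, Fe 1.000, O 4.000
→ C4H6FeO4

C4H6FeO4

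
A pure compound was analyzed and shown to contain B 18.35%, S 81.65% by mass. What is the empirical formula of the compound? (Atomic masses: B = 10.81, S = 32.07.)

B2S3

Assume 100 g: 18.35 g B, 81.65 g S.
B: 18.35 g ÷ 10.81 g/mol = 1.698 mol
S: 81.65 g ÷ 32.07 g/mol = 2.546 mol
Divide by the smallest (1.698 mol B): B 1.000, S 1.500
Scaling by 2: B 2.00, S 3.00 → B2S3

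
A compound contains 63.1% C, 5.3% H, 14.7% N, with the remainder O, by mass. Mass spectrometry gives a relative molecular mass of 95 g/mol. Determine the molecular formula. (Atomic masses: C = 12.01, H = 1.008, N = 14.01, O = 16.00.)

Assume 100 g: 63.1 g C, 5.3 g H, 14.7 g N, 16.9 g O.
n(C) = 63.1/12.01 = 5.254, n(H) = 5.3/1.008 = 5.258, n(N) = 14.7/14.01 = 1.049, n(O) = 16.9/16.00 = 1.056
Divide by the smallest (1.049 mol N): C 5.007, H 5.011, N 1.000, O 1.007
Ratio ≈ 5:5:1:1, so the empirical formula is C5H5NO
Empirical-formula mass = 95.10 g/mol
n = 95 / 95.10 = 1.00 ≈ 1
Molecular formula = empirical formula = C5H5NO

C5H5NO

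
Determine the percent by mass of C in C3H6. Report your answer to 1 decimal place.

85.6%

Molar mass = 3(12.01) + 6(1.008) = 42.078 g/mol
Mass of C per mole = 3 × 12.01 = 36.030 g
% C = 36.030 / 42.078 × 100 = 85.6%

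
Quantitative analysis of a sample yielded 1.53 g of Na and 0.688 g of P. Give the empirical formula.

Moles — Na: 1.53 / 22.99 = 0.06655 mol; P: 0.688 / 30.97 = 0.02222 mol
Divide by the smallest (0.02222 mol P): Na 2.996, P 1.000
≈ 3:1 → Na3P

Na3P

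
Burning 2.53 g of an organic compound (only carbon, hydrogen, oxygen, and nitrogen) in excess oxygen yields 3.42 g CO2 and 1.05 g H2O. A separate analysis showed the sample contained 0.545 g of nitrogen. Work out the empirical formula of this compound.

mol C = 3.42 / 44.01 = 0.07771; mass C = 0.07771 × 12.01 = 0.9333 g
mol H = 2 × (1.05 / 18.02) = 0.1165; mass H = 0.1165 × 1.008 = 0.1175 g
mol N = 0.545 / 14.01 = 0.03890
mass O = 2.53 − (1.596) = 0.9342 g → mol O = 0.05839
Ratios (÷ 0.0389): C 1.998, H 2.996, N 1.000, O 1.501
Scaling by 2: C 4.00, H 5.99, N 2.00, O 3.00 → C4H6N2O3

C4H6N2O3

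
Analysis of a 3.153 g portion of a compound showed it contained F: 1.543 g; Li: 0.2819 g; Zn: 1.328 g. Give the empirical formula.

F: 1.543 g ÷ 19.00 g/mol = 0.08121 mol
Li: 0.2819 g ÷ 6.94 g/mol = 0.04062 mol
Zn: 1.328 g ÷ 65.38 g/mol = 0.02031 mol
Ratios (÷ 0.02031): F 3.998, Li 2.000, Zn 1.000
→ F4Li2Zn

F4Li2Zn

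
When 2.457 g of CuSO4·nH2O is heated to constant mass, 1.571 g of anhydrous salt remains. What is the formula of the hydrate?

Mass of water lost = 2.457 − 1.571 = 0.886 g → 0.886 / 18.02 = 0.04917 mol H2O
Molar mass of CuSO4 = 159.62 g/mol → mol CuSO4 = 1.571 / 159.62 = 0.009842
n = 0.04917 / 0.009842 = 5.00 ≈ 5 → CuSO4·5H2O

CuSO4·5H2O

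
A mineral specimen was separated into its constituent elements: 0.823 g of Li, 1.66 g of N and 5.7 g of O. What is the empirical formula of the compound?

LiNO3

Li: 0.823 g ÷ 6.94 g/mol = 0.1186 mol
N: 1.66 g ÷ 14.01 g/mol = 0.1185 mol
O: 5.7 g ÷ 16.00 g/mol = 0.3563 mol
Divide by the smallest (0.1185 mol N): Li 1.001, N 1.000, O 3.007
Ratio ≈ 1:1:3, so the empirical formula is LiNO3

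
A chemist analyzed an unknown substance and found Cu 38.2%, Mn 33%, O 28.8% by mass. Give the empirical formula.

CuMnO3

Assume 100 g: 38.2 g Cu, 33 g Mn, 28.8 g O.
n(Cu) = 38.2/63.55 = 0.6011, n(Mn) = 33/54.94 = 0.6007, n(O) = 28.8/16.00 = 1.8
Ratios (÷ 0.6007): Cu 1.001, Mn 1.000, O 2.997
→ CuMnO3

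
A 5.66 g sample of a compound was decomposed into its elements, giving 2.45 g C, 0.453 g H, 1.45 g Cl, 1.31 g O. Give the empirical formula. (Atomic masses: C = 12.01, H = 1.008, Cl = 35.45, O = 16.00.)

C5H11ClO2

n(C) = 2.45/12.01 = 0.204, n(H) = 0.453/1.008 = 0.4494, n(Cl) = 1.45/35.45 = 0.0409, n(O) = 1.31/16.00 = 0.08188
Ratios (÷ 0.0409): C 4.987, H 10.987, Cl 1.000, O 2.002
→ C5H11ClO2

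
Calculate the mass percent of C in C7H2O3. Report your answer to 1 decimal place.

62.7%

Molar mass = 7(12.01) + 2(1.008) + 3(16.00) = 134.086 g/mol
Mass of C per mole = 7 × 12.01 = 84.070 g
% C = 84.070 / 134.086 × 100 = 62.7%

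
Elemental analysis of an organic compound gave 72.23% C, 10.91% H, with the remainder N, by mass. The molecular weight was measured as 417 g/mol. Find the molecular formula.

Assume 100 g: 72.23 g C, 10.91 g H, 16.86 g N.
n(C) = 72.23/12.01 = 6.014, n(H) = 10.91/1.008 = 10.82, n(N) = 16.86/14.01 = 1.203
Smallest is N at 1.203 mol; normalising gives C 4.998, H 8.994, N 1.000
≈ 5:9:1 → C5H9N
Empirical-formula mass = 83.13 g/mol
n = 417 / 83.13 = 5.02 ≈ 5
Molecular formula = (C5H9N)×5 = C25H45N5

C25H45N5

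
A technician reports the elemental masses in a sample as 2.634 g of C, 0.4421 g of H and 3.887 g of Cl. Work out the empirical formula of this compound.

Moles — C: 2.634 / 12.01 = 0.2193 mol; H: 0.4421 / 1.008 = 0.4386 mol; Cl: 3.887 / 35.45 = 0.1096 mol
Ratios (÷ 0.1096): C 2.000, H 4.000, Cl 1.000
→ C2H4Cl

C2H4Cl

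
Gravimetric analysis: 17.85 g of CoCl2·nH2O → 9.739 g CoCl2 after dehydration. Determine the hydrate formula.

Mass of water lost = 17.85 − 9.739 = 8.111 g → 8.111 / 18.02 = 0.4501 mol H2O
Molar mass of CoCl2 = 129.83 g/mol → mol CoCl2 = 9.739 / 129.83 = 0.07501
n = 0.4501 / 0.07501 = 6.00 ≈ 6 → CoCl2·6H2O

CoCl2·6H2O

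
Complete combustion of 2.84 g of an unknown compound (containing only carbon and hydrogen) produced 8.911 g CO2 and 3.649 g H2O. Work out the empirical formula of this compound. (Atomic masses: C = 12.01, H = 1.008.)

CH2

mol C = 8.911 / 44.01 = 0.2025; mass C = 0.2025 × 12.01 = 2.432 g
mol H = 2 × (3.649 / 18.02) = 0.4050; mass H = 0.4050 × 1.008 = 0.4082 g
Divide by the smallest (0.2025 mol C): C 1.000, H 2.000
Ratio ≈ 1:2, so the empirical formula is CH2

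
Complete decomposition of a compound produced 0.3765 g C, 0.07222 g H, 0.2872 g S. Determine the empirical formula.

C7H16S2

n(C) = 0.3765/12.01 = 0.03135, n(H) = 0.07222/1.008 = 0.07165, n(S) = 0.2872/32.07 = 0.008955
Divide by the smallest (0.008955 mol S): C 3.501, H 8.000, S 1.000
×2: C 7.00, H 16.00, S 2.00 → C7H16S2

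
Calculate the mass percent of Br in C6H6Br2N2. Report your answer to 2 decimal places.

Molar mass = 6(12.01) + 6(1.008) + 2(79.90) + 2(14.01) = 265.928 g/mol
Mass of Br per mole = 2 × 79.90 = 159.800 g
% Br = 159.800 / 265.928 × 100 = 60.09%

60.09%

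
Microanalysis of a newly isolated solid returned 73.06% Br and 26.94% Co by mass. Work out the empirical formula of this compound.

Assume 100 g: 73.06 g Br, 26.94 g Co.
n(Br) = 73.06/79.90 = 0.9144, n(Co) = 26.94/58.93 = 0.4572
Divide by the smallest (0.4572 mol Co): Br 2.000, Co 1.000
≈ 2:1 → Br2Co

Br2Co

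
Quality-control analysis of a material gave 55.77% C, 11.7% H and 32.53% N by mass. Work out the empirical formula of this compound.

C2H5N

Assume 100 g: 55.77 g C, 11.7 g H, 32.53 g N.
Moles — C: 55.77 / 12.01 = 4.644 mol; H: 11.7 / 1.008 = 11.61 mol; N: 32.53 / 14.01 = 2.322 mol
Ratios (÷ 2.322): C 2.000, H 4.999, N 1.000
Ratio ≈ 2:5:1, so the empirical formula is C2H5N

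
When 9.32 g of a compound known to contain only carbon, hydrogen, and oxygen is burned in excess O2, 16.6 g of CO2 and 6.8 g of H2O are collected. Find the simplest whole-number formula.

mol C = 16.6 / 44.01 = 0.3772; mass C = 0.3772 × 12.01 = 4.530 g
mol H = 2 × (6.8 / 18.02) = 0.7547; mass H = 0.7547 × 1.008 = 0.7608 g
mass O = 9.32 − (5.291) = 4.029 g → mol O = 0.2518
Smallest is O at 0.2518 mol; normalising gives C 1.498, H 2.997, O 1.000
Multiply by 2: C 3.00, H 5.99, O 2.00 → C3H6O2

C3H6O2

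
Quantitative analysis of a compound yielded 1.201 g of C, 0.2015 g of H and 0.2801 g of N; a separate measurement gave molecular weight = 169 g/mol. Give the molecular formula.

C: 1.201 g ÷ 12.01 g/mol = 0.1 mol
H: 0.2015 g ÷ 1.008 g/mol = 0.1999 mol
N: 0.2801 g ÷ 14.01 g/mol = 0.01999 mol
Divide by the smallest (0.01999 mol N): C 5.002, H 9.999, N 1.000
≈ 5:10:1 → C5H10N
Empirical-formula mass = 84.14 g/mol
n = 169 / 84.14 = 2.01 ≈ 2
Molecular formula = (C5H10N)×2 = C10H20N2

C10H20N2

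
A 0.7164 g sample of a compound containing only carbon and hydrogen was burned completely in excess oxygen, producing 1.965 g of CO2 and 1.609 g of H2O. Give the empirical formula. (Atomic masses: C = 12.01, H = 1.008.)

mol C = 1.965 / 44.01 = 0.04465; mass C = 0.04465 × 12.01 = 0.5362 g
mol H = 2 × (1.609 / 18.02) = 0.1786; mass H = 0.1786 × 1.008 = 0.1800 g
Ratios (÷ 0.04465): C 1.000, H 4.000
≈ 1:4 → CH4

CH4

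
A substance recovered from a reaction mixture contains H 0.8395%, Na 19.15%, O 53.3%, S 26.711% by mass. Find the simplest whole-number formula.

HNaO4S

Assume 100 g: 0.8395 g H, 19.15 g Na, 53.3 g O, 26.711 g S.
n(H) = 0.8395/1.008 = 0.8328, n(Na) = 19.15/22.99 = 0.833, n(O) = 53.3/16.00 = 3.331, n(S) = 26.711/32.07 = 0.8329
Ratios (÷ 0.8328): H 1.000, Na 1.000, O 4.000, S 1.000
≈ 1:1:4:1 → HNaO4S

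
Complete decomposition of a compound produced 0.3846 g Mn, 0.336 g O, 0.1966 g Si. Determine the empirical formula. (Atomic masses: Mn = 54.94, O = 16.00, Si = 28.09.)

MnO3Si

n(Mn) = 0.3846/54.94 = 0.007, n(O) = 0.336/16.00 = 0.021, n(Si) = 0.1966/28.09 = 0.006999
Smallest is Si at 0.006999 mol; normalising gives Mn 1.000, O 3.000, Si 1.000
Ratio ≈ 1:3:1, so the empirical formula is MnO3Si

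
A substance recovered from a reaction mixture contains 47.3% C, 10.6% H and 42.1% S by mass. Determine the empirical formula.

Assume 100 g: 47.3 g C, 10.6 g H, 42.1 g S.
C: 47.3 g ÷ 12.01 g/mol = 3.938 mol
H: 10.6 g ÷ 1.008 g/mol = 10.52 mol
S: 42.1 g ÷ 32.07 g/mol = 1.313 mol
Divide by the smallest (1.313 mol S): C 3.000, H 8.011, S 1.000
Ratio ≈ 3:8:1, so the empirical formula is C3H8S

C3H8S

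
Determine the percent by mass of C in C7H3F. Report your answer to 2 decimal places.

Molar mass = 7(12.01) + 3(1.008) + 1(19.00) = 106.094 g/mol
Mass of C per mole = 7 × 12.01 = 84.070 g
% C = 84.070 / 106.094 × 100 = 79.24%

79.24%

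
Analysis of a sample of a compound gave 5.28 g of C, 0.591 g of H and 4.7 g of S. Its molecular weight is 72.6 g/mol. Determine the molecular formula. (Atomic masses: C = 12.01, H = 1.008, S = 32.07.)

n(C) = 5.28/12.01 = 0.4396, n(H) = 0.591/1.008 = 0.5863, n(S) = 4.7/32.07 = 0.1466
Ratios (÷ 0.1466): C 3.000, H 4.001, S 1.000
≈ 3:4:1 → C3H4S
Empirical-formula mass = 72.13 g/mol
n = 72.6 / 72.13 = 1.01 ≈ 1
Molecular formula = empirical formula = C3H4S

C3H4S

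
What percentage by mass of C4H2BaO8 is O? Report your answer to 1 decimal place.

Molar mass = 4(12.01) + 2(1.008) + 1(137.33) + 8(16.00) = 315.386 g/mol
Mass of O per mole = 8 × 16.00 = 128.000 g
% O = 128.000 / 315.386 × 100 = 40.6%

40.6%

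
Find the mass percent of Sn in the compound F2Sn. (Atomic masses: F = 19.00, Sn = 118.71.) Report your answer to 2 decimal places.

Molar mass = 2(19.00) + 1(118.71) = 156.710 g/mol
Mass of Sn per mole = 1 × 118.71 = 118.710 g
% Sn = 118.710 / 156.710 × 100 = 75.75%

75.75%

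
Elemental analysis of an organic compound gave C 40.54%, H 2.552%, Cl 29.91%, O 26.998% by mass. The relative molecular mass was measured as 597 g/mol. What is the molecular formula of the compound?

Assume 100 g: 40.54 g C, 2.552 g H, 29.91 g Cl, 26.998 g O.
C: 40.54 g ÷ 12.01 g/mol = 3.376 mol
H: 2.552 g ÷ 1.008 g/mol = 2.532 mol
Cl: 29.91 g ÷ 35.45 g/mol = 0.8437 mol
O: 26.998 g ÷ 16.00 g/mol = 1.687 mol
Ratios (÷ 0.8437): C 4.001, H 3.001, Cl 1.000, O 2.000
→ C4H3ClO2
Empirical-formula mass = 118.51 g/mol
n = 597 / 118.51 = 5.04 ≈ 5
Molecular formula = (C4H3ClO2)×5 = C20H15Cl5O10

C20H15Cl5O10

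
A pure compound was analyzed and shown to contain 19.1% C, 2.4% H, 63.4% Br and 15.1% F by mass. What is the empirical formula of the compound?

Assume 100 g: 19.1 g C, 2.4 g H, 63.4 g Br, 15.1 g F.
C: 19.1 g ÷ 12.01 g/mol = 1.59 mol
H: 2.4 g ÷ 1.008 g/mol = 2.381 mol
Br: 63.4 g ÷ 79.90 g/mol = 0.7935 mol
F: 15.1 g ÷ 19.00 g/mol = 0.7947 mol
Smallest is Br at 0.7935 mol; normalising gives C 2.004, H 3.001, Br 1.000, F 1.002
≈ 2:3:1:1 → C2H3BrF

C2H3BrF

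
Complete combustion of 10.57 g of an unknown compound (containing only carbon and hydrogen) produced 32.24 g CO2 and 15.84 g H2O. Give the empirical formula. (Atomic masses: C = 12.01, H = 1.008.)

C5H12

mol C = 32.24 / 44.01 = 0.7326; mass C = 0.7326 × 12.01 = 8.798 g
mol H = 2 × (15.84 / 18.02) = 1.758; mass H = 1.758 × 1.008 = 1.772 g
Divide by the smallest (0.7326 mol C): C 1.000, H 2.400
×5: C 5.00, H 12.00 → C5H12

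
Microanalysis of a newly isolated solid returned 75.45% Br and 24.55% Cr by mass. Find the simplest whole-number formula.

Assume 100 g: 75.45 g Br, 24.55 g Cr.
n(Br) = 75.45/79.90 = 0.9443, n(Cr) = 24.55/52.00 = 0.4721
Smallest is Cr at 0.4721 mol; normalising gives Br 2.000, Cr 1.000
→ Br2Cr

Br2Cr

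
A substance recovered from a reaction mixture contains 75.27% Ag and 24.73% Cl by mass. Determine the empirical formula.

Assume 100 g: 75.27 g Ag, 24.73 g Cl.
n(Ag) = 75.27/107.87 = 0.6978, n(Cl) = 24.73/35.45 = 0.6976
Ratios (÷ 0.6976): Ag 1.000, Cl 1.000
→ AgCl

AgCl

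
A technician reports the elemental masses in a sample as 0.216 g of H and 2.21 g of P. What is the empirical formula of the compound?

H3P

n(H) = 0.216/1.008 = 0.2143, n(P) = 2.21/30.97 = 0.07136
Divide by the smallest (0.07136 mol P): H 3.003, P 1.000
Ratio ≈ 3:1, so the empirical formula is H3P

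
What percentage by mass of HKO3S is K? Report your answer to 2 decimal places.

32.54%

Molar mass = 1(1.008) + 1(39.10) + 3(16.00) + 1(32.07) = 120.178 g/mol
Mass of K per mole = 1 × 39.10 = 39.100 g
% K = 39.100 / 120.178 × 100 = 32.54%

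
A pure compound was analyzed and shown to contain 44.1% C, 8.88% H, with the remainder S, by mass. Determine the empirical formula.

C5H12S2

Assume 100 g: 44.1 g C, 8.88 g H, 47.02 g S.
Moles — C: 44.1 / 12.01 = 3.672 mol; H: 8.88 / 1.008 = 8.81 mol; S: 47.02 / 32.07 = 1.466 mol
Ratios (÷ 1.466): C 2.504, H 6.009, S 1.000
×2: C 5.01, H 12.02, S 2.00 → C5H12S2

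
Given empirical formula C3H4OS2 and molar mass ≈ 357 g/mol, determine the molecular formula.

Empirical-formula mass = 120.20 g/mol
n = 357 / 120.20 = 2.97 ≈ 3
Molecular formula = (C3H4OS2)3 = C9H12O3S6

C9H12O3S6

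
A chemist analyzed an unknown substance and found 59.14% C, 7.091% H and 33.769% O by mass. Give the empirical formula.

Assume 100 g: 59.14 g C, 7.091 g H, 33.769 g O.
C: 59.14 g ÷ 12.01 g/mol = 4.924 mol
H: 7.091 g ÷ 1.008 g/mol = 7.035 mol
O: 33.769 g ÷ 16.00 g/mol = 2.111 mol
Ratios (÷ 2.111): C 2.333, H 3.333, O 1.000
Multiply by 3: C 7.00, H 10.00, O 3.00 → C7H10O3

C7H10O3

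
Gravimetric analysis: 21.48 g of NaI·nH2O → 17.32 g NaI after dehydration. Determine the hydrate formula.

Mass of water lost = 21.48 − 17.32 = 4.16 g → 4.16 / 18.02 = 0.2309 mol H2O
Molar mass of NaI = 149.89 g/mol → mol NaI = 17.32 / 149.89 = 0.1156
n = 0.2309 / 0.1156 = 2.00 ≈ 2 → NaI·2H2O

NaI·2H2O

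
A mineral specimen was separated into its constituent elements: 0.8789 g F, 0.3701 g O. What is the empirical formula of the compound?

F2O

Moles — F: 0.8789 / 19.00 = 0.04626 mol; O: 0.3701 / 16.00 = 0.02313 mol
Ratios (÷ 0.02313): F 2.000, O 1.000
≈ 2:1 → F2O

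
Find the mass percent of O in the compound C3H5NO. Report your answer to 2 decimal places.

22.51%

Molar mass = 3(12.01) + 5(1.008) + 1(14.01) + 1(16.00) = 71.080 g/mol
Mass of O per mole = 1 × 16.00 = 16.000 g
% O = 16.000 / 71.080 × 100 = 22.51%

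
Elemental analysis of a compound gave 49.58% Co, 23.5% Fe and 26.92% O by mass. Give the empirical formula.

Co2FeO4

Assume 100 g: 49.58 g Co, 23.5 g Fe, 26.92 g O.
n(Co) = 49.58/58.93 = 0.8413, n(Fe) = 23.5/55.85 = 0.4208, n(O) = 26.92/16.00 = 1.683
Divide by the smallest (0.4208 mol Fe): Co 2.000, Fe 1.000, O 3.999
Ratio ≈ 2:1:4, so the empirical formula is Co2FeO4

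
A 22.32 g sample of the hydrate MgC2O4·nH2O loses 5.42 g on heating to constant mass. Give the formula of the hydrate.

MgC2O4·2H2O

Mass of anhydrous MgC2O4 = 22.32 − 5.42 = 16.9 g
mol H2O = 5.42 / 18.02 = 0.3008
Molar mass of MgC2O4 = 112.33 g/mol → mol MgC2O4 = 16.9 / 112.33 = 0.1504
n = 0.3008 / 0.1504 = 2.00 ≈ 2 → MgC2O4·2H2O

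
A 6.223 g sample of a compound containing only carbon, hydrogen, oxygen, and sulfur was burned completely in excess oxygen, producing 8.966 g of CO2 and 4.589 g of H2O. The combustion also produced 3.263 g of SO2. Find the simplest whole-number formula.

mol C = 8.966 / 44.01 = 0.2037; mass C = 0.2037 × 12.01 = 2.447 g
mol H = 2 × (4.589 / 18.02) = 0.5093; mass H = 0.5093 × 1.008 = 0.5134 g
mol S = 3.263 / 64.07 = 0.05093; mass S = 1.633 g
mass O = 6.223 − (4.593) = 1.630 g → mol O = 0.1018
Smallest is S at 0.05093 mol; normalising gives C 4.000, H 10.001, O 2.000, S 1.000
Ratio ≈ 4:10:2:1, so the empirical formula is C4H10O2S

C4H10O2S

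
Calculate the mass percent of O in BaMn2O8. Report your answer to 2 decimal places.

34.11%

Molar mass = 1(137.33) + 2(54.94) + 8(16.00) = 375.210 g/mol
Mass of O per mole = 8 × 16.00 = 128.000 g
% O = 128.000 / 375.210 × 100 = 34.11%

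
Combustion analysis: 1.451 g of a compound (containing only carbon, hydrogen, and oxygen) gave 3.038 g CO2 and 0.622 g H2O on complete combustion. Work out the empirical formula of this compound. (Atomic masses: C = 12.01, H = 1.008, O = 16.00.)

mol C = 3.038 / 44.01 = 0.06903; mass C = 0.06903 × 12.01 = 0.8290 g
mol H = 2 × (0.622 / 18.02) = 0.06903; mass H = 0.06903 × 1.008 = 0.06959 g
mass O = 1.451 − (0.8986) = 0.5524 g → mol O = 0.03452
Smallest is O at 0.03452 mol; normalising gives C 2.000, H 2.000, O 1.000
Ratio ≈ 2:2:1, so the empirical formula is C2H2O

C2H2O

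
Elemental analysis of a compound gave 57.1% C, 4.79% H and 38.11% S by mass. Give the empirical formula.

Assume 100 g: 57.1 g C, 4.79 g H, 38.11 g S.
n(C) = 57.1/12.01 = 4.754, n(H) = 4.79/1.008 = 4.752, n(S) = 38.11/32.07 = 1.188
Divide by the smallest (1.188 mol S): C 4.001, H 3.999, S 1.000
Ratio ≈ 4:4:1, so the empirical formula is C4H4S

C4H4S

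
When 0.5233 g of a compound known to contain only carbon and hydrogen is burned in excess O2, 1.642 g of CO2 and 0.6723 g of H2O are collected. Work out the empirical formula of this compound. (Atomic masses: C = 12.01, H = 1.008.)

mol C = 1.642 / 44.01 = 0.03731; mass C = 0.03731 × 12.01 = 0.4481 g
mol H = 2 × (0.6723 / 18.02) = 0.07462; mass H = 0.07462 × 1.008 = 0.07521 g
Divide by the smallest (0.03731 mol C): C 1.000, H 2.000
→ CH2

CH2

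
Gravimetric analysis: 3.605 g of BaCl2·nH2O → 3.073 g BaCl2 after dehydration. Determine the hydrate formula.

BaCl2·2H2O

Mass of water lost = 3.605 − 3.073 = 0.532 g → 0.532 / 18.02 = 0.02952 mol H2O
Molar mass of BaCl2 = 208.23 g/mol → mol BaCl2 = 3.073 / 208.23 = 0.01476
n = 0.02952 / 0.01476 = 2.00 ≈ 2 → BaCl2·2H2O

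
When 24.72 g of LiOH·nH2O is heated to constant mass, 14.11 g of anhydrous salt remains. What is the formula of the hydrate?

Mass of water lost = 24.72 − 14.11 = 10.61 g → 10.61 / 18.02 = 0.5888 mol H2O
Molar mass of LiOH = 23.95 g/mol → mol LiOH = 14.11 / 23.95 = 0.5892
n = 0.5888 / 0.5892 = 1.00 ≈ 1 → LiOH·H2O

LiOH·H2O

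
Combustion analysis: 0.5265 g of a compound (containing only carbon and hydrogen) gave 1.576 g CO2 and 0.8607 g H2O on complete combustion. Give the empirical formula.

mol C = 1.576 / 44.01 = 0.03581; mass C = 0.03581 × 12.01 = 0.4301 g
mol H = 2 × (0.8607 / 18.02) = 0.09553; mass H = 0.09553 × 1.008 = 0.09629 g
Divide by the smallest (0.03581 mol C): C 1.000, H 2.668
×3: C 3.00, H 8.00 → C3H8

C3H8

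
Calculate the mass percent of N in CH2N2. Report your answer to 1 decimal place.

66.6%

Molar mass = 1(12.01) + 2(1.008) + 2(14.01) = 42.046 g/mol
Mass of N per mole = 2 × 14.01 = 28.020 g
% N = 28.020 / 42.046 × 100 = 66.6%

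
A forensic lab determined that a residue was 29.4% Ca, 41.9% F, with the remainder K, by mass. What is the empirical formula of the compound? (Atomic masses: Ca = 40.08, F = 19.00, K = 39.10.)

CaF3K

Assume 100 g: 29.4 g Ca, 41.9 g F, 28.7 g K.
Moles — Ca: 29.4 / 40.08 = 0.7335 mol; F: 41.9 / 19.00 = 2.205 mol; K: 28.7 / 39.10 = 0.734 mol
Divide by the smallest (0.7335 mol Ca): Ca 1.000, F 3.006, K 1.001
→ CaF3K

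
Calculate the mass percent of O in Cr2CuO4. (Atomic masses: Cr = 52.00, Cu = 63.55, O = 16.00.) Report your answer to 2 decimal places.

Molar mass = 2(52.00) + 1(63.55) + 4(16.00) = 231.550 g/mol
Mass of O per mole = 4 × 16.00 = 64.000 g
% O = 64.000 / 231.550 × 100 = 27.64%

27.64%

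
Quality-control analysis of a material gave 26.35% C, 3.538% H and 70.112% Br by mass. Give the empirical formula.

C5H8Br2

Assume 100 g: 26.35 g C, 3.538 g H, 70.112 g Br.
C: 26.35 g ÷ 12.01 g/mol = 2.194 mol
H: 3.538 g ÷ 1.008 g/mol = 3.51 mol
Br: 70.112 g ÷ 79.90 g/mol = 0.8775 mol
Smallest is Br at 0.8775 mol; normalising gives C 2.500, H 4.000, Br 1.000
Multiply by 2: C 5.00, H 8.00, Br 2.00 → C5H8Br2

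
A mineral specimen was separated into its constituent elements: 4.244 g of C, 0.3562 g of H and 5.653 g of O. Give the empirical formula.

Moles — C: 4.244 / 12.01 = 0.3534 mol; H: 0.3562 / 1.008 = 0.3534 mol; O: 5.653 / 16.00 = 0.3533 mol
Divide by the smallest (0.3533 mol O): C 1.000, H 1.000, O 1.000
≈ 1:1:1 → CHO

CHO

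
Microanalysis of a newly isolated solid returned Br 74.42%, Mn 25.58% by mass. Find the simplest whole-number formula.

Assume 100 g: 74.42 g Br, 25.58 g Mn.
Br: 74.42 g ÷ 79.90 g/mol = 0.9314 mol
Mn: 25.58 g ÷ 54.94 g/mol = 0.4656 mol
Ratios (÷ 0.4656): Br 2.000, Mn 1.000
≈ 2:1 → Br2Mn

Br2Mn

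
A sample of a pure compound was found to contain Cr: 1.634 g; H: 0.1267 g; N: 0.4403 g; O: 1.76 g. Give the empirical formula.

Cr2H8N2O7

Cr: 1.634 g ÷ 52.00 g/mol = 0.03142 mol
H: 0.1267 g ÷ 1.008 g/mol = 0.1257 mol
N: 0.4403 g ÷ 14.01 g/mol = 0.03143 mol
O: 1.76 g ÷ 16.00 g/mol = 0.11 mol
Smallest is Cr at 0.03142 mol; normalising gives Cr 1.000, H 4.000, N 1.000, O 3.501
Scaling by 2: Cr 2.00, H 8.00, N 2.00, O 7.00 → Cr2H8N2O7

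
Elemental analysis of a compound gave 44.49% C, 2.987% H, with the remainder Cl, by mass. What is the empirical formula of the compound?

C5H4Cl2

Assume 100 g: 44.49 g C, 2.987 g H, 52.523 g Cl.
C: 44.49 g ÷ 12.01 g/mol = 3.704 mol
H: 2.987 g ÷ 1.008 g/mol = 2.963 mol
Cl: 52.523 g ÷ 35.45 g/mol = 1.482 mol
Ratios (÷ 1.482): C 2.500, H 2.000, Cl 1.000
Scaling by 2: C 5.00, H 4.00, Cl 2.00 → C5H4Cl2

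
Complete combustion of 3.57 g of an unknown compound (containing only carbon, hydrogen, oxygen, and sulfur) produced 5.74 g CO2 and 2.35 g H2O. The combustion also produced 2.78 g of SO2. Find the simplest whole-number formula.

mol C = 5.74 / 44.01 = 0.1304; mass C = 0.1304 × 12.01 = 1.566 g
mol H = 2 × (2.35 / 18.02) = 0.2608; mass H = 0.2608 × 1.008 = 0.2629 g
mol S = 2.78 / 64.07 = 0.04339; mass S = 1.392 g
mass O = 3.57 − (3.221) = 0.3492 g → mol O = 0.02182
Divide by the smallest (0.02182 mol O): C 5.976, H 11.952, O 1.000, S 1.988
Ratio ≈ 6:12:1:2, so the empirical formula is C6H12OS2

C6H12OS2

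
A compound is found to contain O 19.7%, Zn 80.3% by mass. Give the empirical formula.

Assume 100 g: 19.7 g O, 80.3 g Zn.
n(O) = 19.7/16.00 = 1.231, n(Zn) = 80.3/65.38 = 1.228
Smallest is Zn at 1.228 mol; normalising gives O 1.002, Zn 1.000
≈ 1:1 → OZn

OZn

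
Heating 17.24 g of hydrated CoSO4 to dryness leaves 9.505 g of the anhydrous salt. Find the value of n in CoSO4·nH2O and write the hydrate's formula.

CoSO4·7H2O

Mass of water lost = 17.24 − 9.505 = 7.735 g → 7.735 / 18.02 = 0.4292 mol H2O
Molar mass of CoSO4 = 155.00 g/mol → mol CoSO4 = 9.505 / 155.00 = 0.06132
n = 0.4292 / 0.06132 = 7.00 ≈ 7 → CoSO4·7H2O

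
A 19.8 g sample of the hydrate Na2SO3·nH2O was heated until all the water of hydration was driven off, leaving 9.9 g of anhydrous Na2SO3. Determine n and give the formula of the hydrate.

Na2SO3·7H2O

Mass of water lost = 19.8 − 9.9 = 9.9 g → 9.9 / 18.02 = 0.5494 mol H2O
Molar mass of Na2SO3 = 126.05 g/mol → mol Na2SO3 = 9.9 / 126.05 = 0.07854
n = 0.5494 / 0.07854 = 7.00 ≈ 7 → Na2SO3·7H2O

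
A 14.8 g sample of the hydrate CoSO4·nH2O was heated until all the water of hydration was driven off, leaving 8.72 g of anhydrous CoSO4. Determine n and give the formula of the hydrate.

CoSO4·6H2O

Mass of water lost = 14.8 − 8.72 = 6.08 g → 6.08 / 18.02 = 0.3374 mol H2O
Molar mass of CoSO4 = 155.00 g/mol → mol CoSO4 = 8.72 / 155.00 = 0.05626
n = 0.3374 / 0.05626 = 6.00 ≈ 6 → CoSO4·6H2O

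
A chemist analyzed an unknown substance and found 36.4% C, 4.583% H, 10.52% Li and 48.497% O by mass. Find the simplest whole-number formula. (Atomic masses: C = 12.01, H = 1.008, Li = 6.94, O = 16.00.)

Assume 100 g: 36.4 g C, 4.583 g H, 10.52 g Li, 48.497 g O.
n(C) = 36.4/12.01 = 3.031, n(H) = 4.583/1.008 = 4.547, n(Li) = 10.52/6.94 = 1.516, n(O) = 48.497/16.00 = 3.031
Ratios (÷ 1.516): C 1.999, H 2.999, Li 1.000, O 2.000
≈ 2:3:1:2 → C2H3LiO2

C2H3LiO2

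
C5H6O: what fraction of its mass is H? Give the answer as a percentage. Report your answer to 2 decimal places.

Molar mass = 5(12.01) + 6(1.008) + 1(16.00) = 82.098 g/mol
Mass of H per mole = 6 × 1.008 = 6.048 g
% H = 6.048 / 82.098 × 100 = 7.37%

7.37%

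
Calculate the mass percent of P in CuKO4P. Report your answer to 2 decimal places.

15.67%

Molar mass = 1(63.55) + 1(39.10) + 4(16.00) + 1(30.97) = 197.620 g/mol
Mass of P per mole = 1 × 30.97 = 30.970 g
% P = 30.970 / 197.620 × 100 = 15.67%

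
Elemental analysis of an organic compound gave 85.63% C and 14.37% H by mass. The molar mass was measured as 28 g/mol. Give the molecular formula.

Assume 100 g: 85.63 g C, 14.37 g H.
Moles — C: 85.63 / 12.01 = 7.13 mol; H: 14.37 / 1.008 = 14.26 mol
Smallest is C at 7.13 mol; normalising gives C 1.000, H 1.999
≈ 1:2 → CH2
Empirical-formula mass = 14.03 g/mol
n = 28 / 14.03 = 2.00 ≈ 2
Molecular formula = (CH2)×2 = C2H4

C2H4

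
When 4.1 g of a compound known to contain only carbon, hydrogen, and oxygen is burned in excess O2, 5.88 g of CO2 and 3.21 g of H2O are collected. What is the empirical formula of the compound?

mol C = 5.88 / 44.01 = 0.1336; mass C = 0.1336 × 12.01 = 1.605 g
mol H = 2 × (3.21 / 18.02) = 0.3563; mass H = 0.3563 × 1.008 = 0.3591 g
mass O = 4.1 − (1.964) = 2.136 g → mol O = 0.1335
Smallest is O at 0.1335 mol; normalising gives C 1.001, H 2.668, O 1.000
Scaling by 3: C 3.00, H 8.01, O 3.00 → C3H8O3

C3H8O3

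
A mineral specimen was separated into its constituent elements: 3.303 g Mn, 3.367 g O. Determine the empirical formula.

Mn2O7

Mn: 3.303 g ÷ 54.94 g/mol = 0.06012 mol
O: 3.367 g ÷ 16.00 g/mol = 0.2104 mol
Smallest is Mn at 0.06012 mol; normalising gives Mn 1.000, O 3.500
Scaling by 2: Mn 2.00, O 7.00 → Mn2O7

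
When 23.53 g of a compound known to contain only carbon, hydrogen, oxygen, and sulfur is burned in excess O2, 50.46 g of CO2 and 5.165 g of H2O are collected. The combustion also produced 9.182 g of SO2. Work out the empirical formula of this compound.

mol C = 50.46 / 44.01 = 1.147; mass C = 1.147 × 12.01 = 13.77 g
mol H = 2 × (5.165 / 18.02) = 0.5733; mass H = 0.5733 × 1.008 = 0.5778 g
mol S = 9.182 / 64.07 = 0.1433; mass S = 4.596 g
mass O = 23.53 − (18.94) = 4.586 g → mol O = 0.2866
Divide by the smallest (0.1433 mol S): C 8.000, H 4.000, O 2.000, S 1.000
Ratio ≈ 8:4:2:1, so the empirical formula is C8H4O2S

C8H4O2S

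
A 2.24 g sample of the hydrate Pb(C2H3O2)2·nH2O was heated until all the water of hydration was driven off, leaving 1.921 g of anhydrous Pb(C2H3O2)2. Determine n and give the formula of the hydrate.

Mass of water lost = 2.24 − 1.921 = 0.319 g → 0.319 / 18.02 = 0.0177 mol H2O
Molar mass of Pb(C2H3O2)2 = 325.29 g/mol → mol Pb(C2H3O2)2 = 1.921 / 325.29 = 0.005906
n = 0.0177 / 0.005906 = 3.00 ≈ 3 → Pb(C2H3O2)2·3H2O

Pb(C2H3O2)2·3H2O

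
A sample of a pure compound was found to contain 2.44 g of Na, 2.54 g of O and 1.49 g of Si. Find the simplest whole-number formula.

Na2O3Si

n(Na) = 2.44/22.99 = 0.1061, n(O) = 2.54/16.00 = 0.1588, n(Si) = 1.49/28.09 = 0.05304
Ratios (÷ 0.05304): Na 2.001, O 2.993, Si 1.000
≈ 2:3:1 → Na2O3Si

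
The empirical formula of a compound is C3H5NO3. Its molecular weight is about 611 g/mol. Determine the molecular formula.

C18H30N6O18

Empirical-formula mass = 103.08 g/mol
n = 611 / 103.08 = 5.93 ≈ 6
Molecular formula = (C3H5NO3)6 = C18H30N6O18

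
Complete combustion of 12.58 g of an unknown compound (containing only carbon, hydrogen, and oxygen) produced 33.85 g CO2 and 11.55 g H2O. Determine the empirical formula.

mol C = 33.85 / 44.01 = 0.7691; mass C = 0.7691 × 12.01 = 9.237 g
mol H = 2 × (11.55 / 18.02) = 1.282; mass H = 1.282 × 1.008 = 1.292 g
mass O = 12.58 − (10.53) = 2.050 g → mol O = 0.1282
Ratios (÷ 0.1282): C 6.002, H 10.003, O 1.000
≈ 6:10:1 → C6H10O

C6H10O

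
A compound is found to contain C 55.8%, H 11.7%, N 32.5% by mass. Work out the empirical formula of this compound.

C2H5N

Assume 100 g: 55.8 g C, 11.7 g H, 32.5 g N.
n(C) = 55.8/12.01 = 4.646, n(H) = 11.7/1.008 = 11.61, n(N) = 32.5/14.01 = 2.32
Smallest is N at 2.32 mol; normalising gives C 2.003, H 5.004, N 1.000
Ratio ≈ 2:5:1, so the empirical formula is C2H5N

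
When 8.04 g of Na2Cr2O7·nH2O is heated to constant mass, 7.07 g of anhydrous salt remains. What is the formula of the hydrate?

Na2Cr2O7·2H2O

Mass of water lost = 8.04 − 7.07 = 0.97 g → 0.97 / 18.02 = 0.05383 mol H2O
Molar mass of Na2Cr2O7 = 261.98 g/mol → mol Na2Cr2O7 = 7.07 / 261.98 = 0.02699
n = 0.05383 / 0.02699 = 1.99 ≈ 2 → Na2Cr2O7·2H2O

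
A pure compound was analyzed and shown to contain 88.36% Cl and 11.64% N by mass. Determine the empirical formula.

Assume 100 g: 88.36 g Cl, 11.64 g N.
n(Cl) = 88.36/35.45 = 2.493, n(N) = 11.64/14.01 = 0.8308
Smallest is N at 0.8308 mol; normalising gives Cl 3.000, N 1.000
≈ 3:1 → Cl3N

Cl3N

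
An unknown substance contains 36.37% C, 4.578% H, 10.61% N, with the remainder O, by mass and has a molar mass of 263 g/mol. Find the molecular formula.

C8H12N2O8

Assume 100 g: 36.37 g C, 4.578 g H, 10.61 g N, 48.442 g O.
n(C) = 36.37/12.01 = 3.028, n(H) = 4.578/1.008 = 4.542, n(N) = 10.61/14.01 = 0.7573, n(O) = 48.442/16.00 = 3.028
Ratios (÷ 0.7573): C 3.999, H 5.997, N 1.000, O 3.998
≈ 4:6:1:4 → C4H6NO4
Empirical-formula mass = 132.10 g/mol
n = 263 / 132.10 = 1.99 ≈ 2
Molecular formula = (C4H6NO4)×2 = C8H12N2O8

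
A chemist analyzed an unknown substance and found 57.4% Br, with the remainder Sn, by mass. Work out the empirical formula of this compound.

Br2Sn

Assume 100 g: 57.4 g Br, 42.6 g Sn.
Moles — Br: 57.4 / 79.90 = 0.7184 mol; Sn: 42.6 / 118.71 = 0.3589 mol
Divide by the smallest (0.3589 mol Sn): Br 2.002, Sn 1.000
≈ 2:1 → Br2Sn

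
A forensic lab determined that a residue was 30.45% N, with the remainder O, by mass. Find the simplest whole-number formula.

NO2

Assume 100 g: 30.45 g N, 69.55 g O.
n(N) = 30.45/14.01 = 2.173, n(O) = 69.55/16.00 = 4.347
Divide by the smallest (2.173 mol N): N 1.000, O 2.000
Ratio ≈ 1:2, so the empirical formula is NO2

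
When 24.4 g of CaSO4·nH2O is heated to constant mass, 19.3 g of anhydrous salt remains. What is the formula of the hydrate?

Mass of water lost = 24.4 − 19.3 = 5.1 g → 5.1 / 18.02 = 0.283 mol H2O
Molar mass of CaSO4 = 136.15 g/mol → mol CaSO4 = 19.3 / 136.15 = 0.1418
n = 0.283 / 0.1418 = 2.00 ≈ 2 → CaSO4·2H2O

CaSO4·2H2O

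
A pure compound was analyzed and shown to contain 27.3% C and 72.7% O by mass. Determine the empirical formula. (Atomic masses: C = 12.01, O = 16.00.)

Assume 100 g: 27.3 g C, 72.7 g O.
n(C) = 27.3/12.01 = 2.273, n(O) = 72.7/16.00 = 4.544
Smallest is C at 2.273 mol; normalising gives C 1.000, O 1.999
≈ 1:2 → CO2

CO2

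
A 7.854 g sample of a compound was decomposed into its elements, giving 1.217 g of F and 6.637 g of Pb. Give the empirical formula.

n(F) = 1.217/19.00 = 0.06405, n(Pb) = 6.637/207.2 = 0.03203
Ratios (÷ 0.03203): F 2.000, Pb 1.000
≈ 2:1 → F2Pb

F2Pb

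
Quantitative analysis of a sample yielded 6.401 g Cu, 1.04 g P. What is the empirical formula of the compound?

Cu3P

Moles — Cu: 6.401 / 63.55 = 0.1007 mol; P: 1.04 / 30.97 = 0.03358 mol
Ratios (÷ 0.03358): Cu 2.999, P 1.000
≈ 3:1 → Cu3P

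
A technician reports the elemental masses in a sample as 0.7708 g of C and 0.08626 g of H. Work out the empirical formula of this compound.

n(C) = 0.7708/12.01 = 0.06418, n(H) = 0.08626/1.008 = 0.08558
Smallest is C at 0.06418 mol; normalising gives C 1.000, H 1.333
Multiply by 3: C 3.00, H 4.00 → C3H4

C3H4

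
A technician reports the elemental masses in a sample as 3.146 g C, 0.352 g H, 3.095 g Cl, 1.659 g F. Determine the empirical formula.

C3H4ClF

n(C) = 3.146/12.01 = 0.2619, n(H) = 0.352/1.008 = 0.3492, n(Cl) = 3.095/35.45 = 0.08731, n(F) = 1.659/19.00 = 0.08732
Smallest is Cl at 0.08731 mol; normalising gives C 3.000, H 4.000, Cl 1.000, F 1.000
Ratio ≈ 3:4:1:1, so the empirical formula is C3H4ClF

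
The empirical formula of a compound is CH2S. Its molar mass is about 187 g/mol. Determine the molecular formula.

C4H8S4

Empirical-formula mass = 46.10 g/mol
n = 187 / 46.10 = 4.06 ≈ 4
Molecular formula = (CH2S)4 = C4H8S4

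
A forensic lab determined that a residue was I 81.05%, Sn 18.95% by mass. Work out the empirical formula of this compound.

Assume 100 g: 81.05 g I, 18.95 g Sn.
n(I) = 81.05/126.90 = 0.6387, n(Sn) = 18.95/118.71 = 0.1596
Divide by the smallest (0.1596 mol Sn): I 4.001, Sn 1.000
→ I4Sn

I4Sn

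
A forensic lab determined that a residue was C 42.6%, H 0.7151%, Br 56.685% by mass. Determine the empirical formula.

Assume 100 g: 42.6 g C, 0.7151 g H, 56.685 g Br.
n(C) = 42.6/12.01 = 3.547, n(H) = 0.7151/1.008 = 0.7094, n(Br) = 56.685/79.90 = 0.7094
Ratios (÷ 0.7094): C 5.000, H 1.000, Br 1.000
≈ 5:1:1 → C5HBr

C5HBr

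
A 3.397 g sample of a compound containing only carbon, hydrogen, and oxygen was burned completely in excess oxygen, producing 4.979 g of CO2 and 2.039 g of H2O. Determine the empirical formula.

mol C = 4.979 / 44.01 = 0.1131; mass C = 0.1131 × 12.01 = 1.359 g
mol H = 2 × (2.039 / 18.02) = 0.2263; mass H = 0.2263 × 1.008 = 0.2281 g
mass O = 3.397 − (1.587) = 1.810 g → mol O = 0.1131
Smallest is C at 0.1131 mol; normalising gives C 1.000, H 2.000, O 1.000
≈ 1:2:1 → CH2O

CH2O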